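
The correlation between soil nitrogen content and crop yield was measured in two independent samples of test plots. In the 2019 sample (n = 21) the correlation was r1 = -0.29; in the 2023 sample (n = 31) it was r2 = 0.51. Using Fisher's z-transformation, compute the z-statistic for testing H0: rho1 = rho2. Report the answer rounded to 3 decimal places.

-2.851

z1 = atanh(-0.29) = -0.298566,  z2 = atanh(0.51) = 0.562730
SE = √(1/(n1−3) + 1/(n2−3)) = √(1/18 + 1/28) = √(0.0555556 + 0.0357143) = √0.0912699 = 0.302109
z = (z1 − z2)/SE = (-0.298566 − 0.562730) / 0.302109 = -0.861296 / 0.302109 = -2.851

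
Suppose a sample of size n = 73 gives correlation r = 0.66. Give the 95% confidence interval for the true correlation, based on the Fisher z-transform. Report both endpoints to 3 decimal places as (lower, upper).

z_r = atanh(0.66) = 0.792814;  SE = 1/√(n−3) = 1/√70 = 0.119523
z-limits: 0.792814 ± 1.960·0.119523 = 0.792814 ± 0.234265 = [0.558549, 1.027079]
ρ-limits: (tanh 0.558549, tanh 1.027079) = (0.507, 0.773)

(0.507, 0.773)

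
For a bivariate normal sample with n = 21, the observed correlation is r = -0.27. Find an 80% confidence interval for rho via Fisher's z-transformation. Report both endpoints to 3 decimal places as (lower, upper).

z_r = atanh(-0.27) = -0.276864;  SE = 1/√(n−3) = 1/√18 = 0.235702
z-limits: -0.276864 ± 1.282·0.235702 = -0.276864 ± 0.302170 = [-0.579034, 0.025306]
ρ-limits: (tanh -0.579034, tanh 0.025306) = (-0.522, 0.025)

(-0.522, 0.025)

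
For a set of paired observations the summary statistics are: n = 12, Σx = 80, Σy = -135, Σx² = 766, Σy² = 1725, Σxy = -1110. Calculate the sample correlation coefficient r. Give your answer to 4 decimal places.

Numerator: nΣxy − (Σx)(Σy) = 12·(-1110) − (80)(-135) = -2520
Denominator: √[(nΣx²−(Σx)²)(nΣy²−(Σy)²)]
  nΣx²−(Σx)² = 12·766 − 6400 = 2792;  nΣy²−(Σy)² = 12·1725 − 18225 = 2475
  √(2792·2475) = √6910200 = 2628.7259
r = -2520 / 2628.7259 = -0.9586

-0.9586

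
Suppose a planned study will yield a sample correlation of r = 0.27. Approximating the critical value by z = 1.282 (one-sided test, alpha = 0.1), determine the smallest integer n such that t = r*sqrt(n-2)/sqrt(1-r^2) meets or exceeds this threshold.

23

r√(n−2)/√(1−r²) ≥ 1.282  ⇔  n−2 ≥ (1.282)²·(1−r²)/r²
(1−r²)/r² = (1−0.0729)/0.0729 = 12.7174
n ≥ 2 + 1.643524·12.7174 = 2 + 20.9014 = 22.9014
⌈22.9014⌉ = 23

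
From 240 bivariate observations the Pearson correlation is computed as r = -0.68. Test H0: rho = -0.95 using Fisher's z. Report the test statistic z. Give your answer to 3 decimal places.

Fisher z: atanh(-0.68) = -0.829114, atanh(-0.95) = -1.831781
z = (z_r − z_0)·√(n−3) = (-0.829114 − (-1.831781))·√237 = 1.002667 · 15.394804 = 15.436

15.436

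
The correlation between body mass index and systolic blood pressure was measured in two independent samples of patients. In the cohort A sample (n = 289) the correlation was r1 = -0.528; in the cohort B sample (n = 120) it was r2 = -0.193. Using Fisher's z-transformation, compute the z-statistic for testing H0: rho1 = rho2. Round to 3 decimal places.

z1 = atanh(-0.528) = -0.587368,  z2 = atanh(-0.193) = -0.195451
SE = √(1/(n1−3) + 1/(n2−3)) = √(1/286 + 1/117) = √(0.0034965 + 0.0085470) = √0.0120435 = 0.109743
z = (z1 − z2)/SE = (-0.587368 − (-0.195451)) / 0.109743 = -0.391917 / 0.109743 = -3.571

-3.571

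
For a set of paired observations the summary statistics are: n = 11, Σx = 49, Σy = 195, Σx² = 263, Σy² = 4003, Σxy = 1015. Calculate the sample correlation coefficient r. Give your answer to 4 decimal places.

0.9364

Numerator: nΣxy − (Σx)(Σy) = 11·1015 − (49)(195) = 1610
Denominator: √[(nΣx²−(Σx)²)(nΣy²−(Σy)²)]
  nΣx²−(Σx)² = 11·263 − 2401 = 492;  nΣy²−(Σy)² = 11·4003 − 38025 = 6008
  √(492·6008) = √2955936 = 1719.2836
r = 1610 / 1719.2836 = 0.9364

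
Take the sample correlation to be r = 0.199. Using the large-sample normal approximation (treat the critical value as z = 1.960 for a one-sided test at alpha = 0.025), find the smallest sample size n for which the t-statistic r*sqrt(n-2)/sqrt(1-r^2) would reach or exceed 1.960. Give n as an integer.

96

r√(n−2)/√(1−r²) ≥ 1.960  ⇔  n−2 ≥ (1.960)²·(1−r²)/r²
(1−r²)/r² = (1−0.039601)/0.039601 = 24.2519
n ≥ 2 + 3.8416·24.2519 = 2 + 93.1661 = 95.1661
⌈95.1661⌉ = 96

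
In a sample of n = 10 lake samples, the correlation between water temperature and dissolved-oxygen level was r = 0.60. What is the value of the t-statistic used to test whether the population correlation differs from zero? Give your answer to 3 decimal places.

t = r·√(n−2) / √(1−r²) with r = 0.60, n = 10
  = 0.60·√8 / √(1 − 0.3600)
  = 0.60·2.828427 / 0.800000
  = 1.697056 / 0.800000 = 2.121

2.121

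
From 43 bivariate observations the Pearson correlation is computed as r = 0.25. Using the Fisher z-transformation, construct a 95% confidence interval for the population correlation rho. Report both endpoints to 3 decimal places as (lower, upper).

(-0.054, 0.512)

Fisher z: z_r = atanh(r) = ½·ln((1+0.25)/(1−0.25)) = 0.255413
SE(z) = 1/√(n−3) = 1/√40 = 0.158114
95% ⇒ z* = 1.960; margin = 1.960·0.158114 = 0.309903
CI on z-scale: (-0.054490, 0.565316)
Back-transform: tanh(-0.054490) = -0.054436, tanh(0.565316) = 0.511911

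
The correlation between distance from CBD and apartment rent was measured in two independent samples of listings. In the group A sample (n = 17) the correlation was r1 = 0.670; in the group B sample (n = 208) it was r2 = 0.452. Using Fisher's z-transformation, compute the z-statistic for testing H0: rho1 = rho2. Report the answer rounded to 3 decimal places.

Fisher z-transforms: z1 = atanh(0.670) = 0.810743, z2 = atanh(0.452) = 0.487211; difference d = 0.323532
Var(d) = 1/14 + 1/205 = 0.0714286 + 0.0048780 = 0.0763066
z = d/√Var(d) = 0.323532 / √0.0763066 = 0.323532 / 0.276236 = 1.171

1.171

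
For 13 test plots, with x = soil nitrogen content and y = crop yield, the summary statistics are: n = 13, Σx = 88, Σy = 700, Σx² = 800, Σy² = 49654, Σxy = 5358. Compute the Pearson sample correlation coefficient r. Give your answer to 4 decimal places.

0.3963

S_xy = nΣxy − ΣxΣy = 13·5358 − 88·700 = 69654 − 61600 = 8054
S_xx = nΣx² − (Σx)² = 13·800 − 88² = 10400 − 7744 = 2656
S_yy = nΣy² − (Σy)² = 13·49654 − 700² = 645502 − 490000 = 155502
r = S_xy / √(S_xx·S_yy) = 8054 / √(2656·155502) = 8054 / √413013312 = 8054 / 20322.7290 = 0.3963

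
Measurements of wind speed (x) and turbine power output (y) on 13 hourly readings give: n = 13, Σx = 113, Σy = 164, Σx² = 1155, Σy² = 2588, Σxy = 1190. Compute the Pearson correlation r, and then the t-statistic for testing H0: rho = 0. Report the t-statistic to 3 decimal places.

-4.224

S_xy = nΣxy − ΣxΣy = 13·1190 − 113·164 = 15470 − 18532 = -3062
S_xx = nΣx² − (Σx)² = 13·1155 − 113² = 15015 − 12769 = 2246
S_yy = nΣy² − (Σy)² = 13·2588 − 164² = 33644 − 26896 = 6748
r = S_xy / √(S_xx·S_yy) = -3062 / √(2246·6748) = -3062 / √15156008 = -3062 / 3893.0718 = -0.7865
t = r·√(n−2)/√(1−r²) = -0.7865·√11 / √(1−0.618582) = -2.608525 / 0.617590 = -4.224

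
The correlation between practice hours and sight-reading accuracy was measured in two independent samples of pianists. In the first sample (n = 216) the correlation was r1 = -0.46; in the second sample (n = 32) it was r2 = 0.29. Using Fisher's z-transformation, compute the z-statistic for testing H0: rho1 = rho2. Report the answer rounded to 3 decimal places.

-4.021

z1 = atanh(-0.46) = -0.497311,  z2 = atanh(0.29) = 0.298566
SE = √(1/(n1−3) + 1/(n2−3)) = √(1/213 + 1/29) = √(0.0046948 + 0.0344828) = √0.0391776 = 0.197933
z = (z1 − z2)/SE = (-0.497311 − 0.298566) / 0.197933 = -0.795877 / 0.197933 = -4.021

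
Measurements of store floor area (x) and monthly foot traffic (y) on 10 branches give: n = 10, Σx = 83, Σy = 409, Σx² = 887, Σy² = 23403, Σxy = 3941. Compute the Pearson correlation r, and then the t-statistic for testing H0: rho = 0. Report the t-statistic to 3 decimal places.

S_xy = nΣxy − ΣxΣy = 10·3941 − 83·409 = 39410 − 33947 = 5463
S_xx = nΣx² − (Σx)² = 10·887 − 83² = 8870 − 6889 = 1981
S_yy = nΣy² − (Σy)² = 10·23403 − 409² = 234030 − 167281 = 66749
r = S_xy / √(S_xx·S_yy) = 5463 / √(1981·66749) = 5463 / √132229769 = 5463 / 11499.1204 = 0.4751
t = r·√(n−2)/√(1−r²) = 0.4751·√8 / √(1−0.225720) = 1.343786 / 0.879932 = 1.527

1.527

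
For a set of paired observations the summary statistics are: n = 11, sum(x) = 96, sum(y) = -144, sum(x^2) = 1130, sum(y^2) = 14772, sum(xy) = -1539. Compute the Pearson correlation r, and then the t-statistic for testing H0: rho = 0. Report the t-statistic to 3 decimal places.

-0.441

S_xy = nΣxy − ΣxΣy = 11·(-1539) − 96·(-144) = -16929 − (-13824) = -3105
S_xx = nΣx² − (Σx)² = 11·1130 − 96² = 12430 − 9216 = 3214
S_yy = nΣy² − (Σy)² = 11·14772 − (-144)² = 162492 − 20736 = 141756
r = S_xy / √(S_xx·S_yy) = -3105 / √(3214·141756) = -3105 / √455603784 = -3105 / 21344.8772 = -0.1455
t = r·√(n−2)/√(1−r²) = -0.1455·√9 / √(1−0.021170) = -0.436500 / 0.989358 = -0.441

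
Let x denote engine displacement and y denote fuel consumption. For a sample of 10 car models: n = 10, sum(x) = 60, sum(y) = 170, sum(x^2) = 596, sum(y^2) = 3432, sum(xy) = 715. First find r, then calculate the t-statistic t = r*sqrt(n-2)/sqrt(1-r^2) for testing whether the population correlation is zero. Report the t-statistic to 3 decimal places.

-4.619

Numerator: nΣxy − (Σx)(Σy) = 10·715 − (60)(170) = -3050
Denominator: √[(nΣx²−(Σx)²)(nΣy²−(Σy)²)]
  nΣx²−(Σx)² = 10·596 − 3600 = 2360;  nΣy²−(Σy)² = 10·3432 − 28900 = 5420
  √(2360·5420) = √12791200 = 3576.4787
r = -3050 / 3576.4787 = -0.8528
t = r·√(n−2)/√(1−r²) = -0.8528·√8 / √(1−0.727268) = -2.412083 / 0.522237 = -4.619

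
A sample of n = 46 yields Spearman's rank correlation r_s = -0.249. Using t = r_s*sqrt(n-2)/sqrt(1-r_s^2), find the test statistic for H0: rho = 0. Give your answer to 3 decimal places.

1 − r_s² = 1 − 0.062001 = 0.937999;  √(1−r_s²) = 0.968503
√(n−2) = √44 = 6.633250
t = r_s·√(n−2)/√(1−r_s²) = -0.249 · 6.633250 / 0.968503 = -1.705

-1.705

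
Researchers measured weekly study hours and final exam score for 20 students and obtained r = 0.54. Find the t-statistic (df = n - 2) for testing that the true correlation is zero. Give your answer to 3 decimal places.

2.722

1 − r² = 1 − 0.2916 = 0.7084;  √(1−r²) = 0.841665
√(n−2) = √18 = 4.242641
t = r·√(n−2)/√(1−r²) = 0.54 · 4.242641 / 0.841665 = 2.722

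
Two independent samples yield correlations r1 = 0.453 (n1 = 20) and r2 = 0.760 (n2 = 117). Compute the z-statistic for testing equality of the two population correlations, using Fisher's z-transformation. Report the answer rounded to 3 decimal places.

-1.953

z1 = atanh(0.453) = 0.488468,  z2 = atanh(0.760) = 0.996215
SE = √(1/(n1−3) + 1/(n2−3)) = √(1/17 + 1/114) = √(0.0588235 + 0.0087719) = √0.0675954 = 0.259991
z = (z1 − z2)/SE = (0.488468 − 0.996215) / 0.259991 = -0.507747 / 0.259991 = -1.953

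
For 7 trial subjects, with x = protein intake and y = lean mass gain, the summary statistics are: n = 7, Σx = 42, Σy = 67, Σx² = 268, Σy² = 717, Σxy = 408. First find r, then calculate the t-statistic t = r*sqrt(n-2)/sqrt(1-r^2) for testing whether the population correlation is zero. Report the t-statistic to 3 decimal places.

0.391

S_xy = nΣxy − ΣxΣy = 7·408 − 42·67 = 2856 − 2814 = 42
S_xx = nΣx² − (Σx)² = 7·268 − 42² = 1876 − 1764 = 112
S_yy = nΣy² − (Σy)² = 7·717 − 67² = 5019 − 4489 = 530
r = S_xy / √(S_xx·S_yy) = 42 / √(112·530) = 42 / √59360 = 42 / 243.6391 = 0.1724
t = r·√(n−2)/√(1−r²) = 0.1724·√5 / √(1−0.029722) = 0.385498 / 0.985027 = 0.391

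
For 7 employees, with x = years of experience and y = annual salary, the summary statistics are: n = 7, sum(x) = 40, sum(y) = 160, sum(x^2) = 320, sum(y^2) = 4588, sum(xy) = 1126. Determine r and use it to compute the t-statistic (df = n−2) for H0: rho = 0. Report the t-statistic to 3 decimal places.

S_xy = nΣxy − ΣxΣy = 7·1126 − 40·160 = 7882 − 6400 = 1482
S_xx = nΣx² − (Σx)² = 7·320 − 40² = 2240 − 1600 = 640
S_yy = nΣy² − (Σy)² = 7·4588 − 160² = 32116 − 25600 = 6516
r = S_xy / √(S_xx·S_yy) = 1482 / √(640·6516) = 1482 / √4170240 = 1482 / 2042.1165 = 0.7257
t = r·√(n−2)/√(1−r²) = 0.7257·√5 / √(1−0.526640) = 1.622715 / 0.688012 = 2.359

2.359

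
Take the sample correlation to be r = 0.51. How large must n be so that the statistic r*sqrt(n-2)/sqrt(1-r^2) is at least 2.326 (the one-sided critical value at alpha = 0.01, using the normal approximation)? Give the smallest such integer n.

r√(n−2)/√(1−r²) ≥ 2.326  ⇔  n−2 ≥ (2.326)²·(1−r²)/r²
(1−r²)/r² = (1−0.2601)/0.2601 = 2.8447
n ≥ 2 + 5.410276·2.8447 = 2 + 15.3906 = 17.3906
⌈17.3906⌉ = 18

18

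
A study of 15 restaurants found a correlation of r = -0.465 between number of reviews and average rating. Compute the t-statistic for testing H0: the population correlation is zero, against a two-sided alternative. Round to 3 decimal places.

t = r·√(n−2) / √(1−r²) with r = -0.465, n = 15
  = -0.465·√13 / √(1 − 0.216225)
  = -0.465·3.605551 / 0.885311
  = -1.676581 / 0.885311 = -1.894

-1.894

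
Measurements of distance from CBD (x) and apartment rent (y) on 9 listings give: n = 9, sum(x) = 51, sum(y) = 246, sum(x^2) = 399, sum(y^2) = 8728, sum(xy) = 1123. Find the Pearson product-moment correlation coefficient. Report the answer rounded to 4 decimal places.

-0.5772

Numerator: nΣxy − (Σx)(Σy) = 9·1123 − (51)(246) = -2439
Denominator: √[(nΣx²−(Σx)²)(nΣy²−(Σy)²)]
  nΣx²−(Σx)² = 9·399 − 2601 = 990;  nΣy²−(Σy)² = 9·8728 − 60516 = 18036
  √(990·18036) = √17855640 = 4225.5934
r = -2439 / 4225.5934 = -0.5772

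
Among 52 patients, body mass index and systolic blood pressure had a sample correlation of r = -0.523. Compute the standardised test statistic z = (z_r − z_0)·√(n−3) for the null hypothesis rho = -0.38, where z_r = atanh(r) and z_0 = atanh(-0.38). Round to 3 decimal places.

-1.263

Fisher z: atanh(-0.523) = -0.580460, atanh(-0.38) = -0.400060
z = (z_r − z_0)·√(n−3) = (-0.580460 − (-0.400060))·√49 = -0.180400 · 7.000000 = -1.263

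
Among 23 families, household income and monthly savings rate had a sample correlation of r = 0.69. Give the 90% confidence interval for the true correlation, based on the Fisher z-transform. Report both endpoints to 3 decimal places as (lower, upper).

(0.446, 0.838)

z_r = atanh(0.69) = 0.847956;  SE = 1/√(n−3) = 1/√20 = 0.223607
z-limits: 0.847956 ± 1.645·0.223607 = 0.847956 ± 0.367834 = [0.480122, 1.215790]
ρ-limits: (tanh 0.480122, tanh 1.215790) = (0.446, 0.838)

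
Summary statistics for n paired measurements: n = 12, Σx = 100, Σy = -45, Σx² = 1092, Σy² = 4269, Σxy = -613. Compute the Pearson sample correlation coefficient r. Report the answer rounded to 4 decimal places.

S_xy = nΣxy − ΣxΣy = 12·(-613) − 100·(-45) = -7356 − (-4500) = -2856
S_xx = nΣx² − (Σx)² = 12·1092 − 100² = 13104 − 10000 = 3104
S_yy = nΣy² − (Σy)² = 12·4269 − (-45)² = 51228 − 2025 = 49203
r = S_xy / √(S_xx·S_yy) = -2856 / √(3104·49203) = -2856 / √152726112 = -2856 / 12358.2407 = -0.2311

-0.2311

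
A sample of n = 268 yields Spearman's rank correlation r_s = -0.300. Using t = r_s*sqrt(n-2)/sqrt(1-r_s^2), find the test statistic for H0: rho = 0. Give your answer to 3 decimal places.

1 − r_s² = 1 − 0.090000 = 0.910000;  √(1−r_s²) = 0.953939
√(n−2) = √266 = 16.309506
t = r_s·√(n−2)/√(1−r_s²) = -0.300 · 16.309506 / 0.953939 = -5.129

-5.129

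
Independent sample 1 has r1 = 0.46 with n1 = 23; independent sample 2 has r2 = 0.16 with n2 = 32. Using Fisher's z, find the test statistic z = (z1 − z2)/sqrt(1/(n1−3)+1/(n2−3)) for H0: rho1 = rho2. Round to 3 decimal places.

1.156

z1 = atanh(0.46) = 0.497311,  z2 = atanh(0.16) = 0.161387
SE = √(1/(n1−3) + 1/(n2−3)) = √(1/20 + 1/29) = √(0.0500000 + 0.0344828) = √0.0844828 = 0.290659
z = (z1 − z2)/SE = (0.497311 − 0.161387) / 0.290659 = 0.335924 / 0.290659 = 1.156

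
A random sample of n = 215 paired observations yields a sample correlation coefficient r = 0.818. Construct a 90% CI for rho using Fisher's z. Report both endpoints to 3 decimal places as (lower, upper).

(0.777, 0.852)

Fisher z: z_r = atanh(r) = ½·ln((1+0.818)/(1−0.818)) = 1.150743
SE(z) = 1/√(n−3) = 1/√212 = 0.068680
90% ⇒ z* = 1.645; margin = 1.645·0.068680 = 0.112979
CI on z-scale: (1.037764, 1.263722)
Back-transform: tanh(1.037764) = 0.777004, tanh(1.263722) = 0.852087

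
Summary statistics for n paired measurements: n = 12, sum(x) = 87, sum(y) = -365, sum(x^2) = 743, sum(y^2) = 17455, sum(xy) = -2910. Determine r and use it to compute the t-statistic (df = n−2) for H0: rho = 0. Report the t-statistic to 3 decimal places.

Numerator: nΣxy − (Σx)(Σy) = 12·(-2910) − (87)(-365) = -3165
Denominator: √[(nΣx²−(Σx)²)(nΣy²−(Σy)²)]
  nΣx²−(Σx)² = 12·743 − 7569 = 1347;  nΣy²−(Σy)² = 12·17455 − 133225 = 76235
  √(1347·76235) = √102688545 = 10133.5357
r = -3165 / 10133.5357 = -0.3123
t = r·√(n−2)/√(1−r²) = -0.3123·√10 / √(1−0.097531) = -0.987579 / 0.949984 = -1.040

-1.040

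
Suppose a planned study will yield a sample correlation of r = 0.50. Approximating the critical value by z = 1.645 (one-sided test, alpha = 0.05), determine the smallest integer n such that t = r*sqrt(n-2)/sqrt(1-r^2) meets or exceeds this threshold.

Need r·√(n−2)/√(1−r²) ≥ 1.645
√(n−2) ≥ 1.645·√(1−0.2500) / 0.50 = 1.645·0.866025 / 0.50 = 2.8492
n−2 ≥ 8.1179  ⇒  n ≥ 10.1179
Smallest integer n = 11

11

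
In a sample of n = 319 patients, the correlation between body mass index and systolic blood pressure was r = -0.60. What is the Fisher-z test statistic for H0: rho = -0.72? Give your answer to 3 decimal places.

Fisher z: atanh(-0.60) = -0.693147, atanh(-0.72) = -0.907645
z = (z_r − z_0)·√(n−3) = (-0.693147 − (-0.907645))·√316 = 0.214498 · 17.776389 = 3.813

3.813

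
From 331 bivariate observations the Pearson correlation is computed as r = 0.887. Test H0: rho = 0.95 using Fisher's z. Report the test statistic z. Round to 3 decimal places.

-7.681

z_r = atanh(0.887) = 1.407678,  z_0 = atanh(0.95) = 1.831781
SE = 1/√(n−3) = 1/√328 = 0.055216
z = (z_r − z_0)/SE = (1.407678 − 1.831781) / 0.055216 = -0.424103 / 0.055216 = -7.681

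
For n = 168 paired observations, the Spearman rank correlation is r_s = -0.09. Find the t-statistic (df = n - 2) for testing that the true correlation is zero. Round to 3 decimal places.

t = r_s·√(n−2) / √(1−r_s²) with r_s = -0.09, n = 168
  = -0.09·√166 / √(1 − 0.0081)
  = -0.09·12.884099 / 0.995942
  = -1.159569 / 0.995942 = -1.164

-1.164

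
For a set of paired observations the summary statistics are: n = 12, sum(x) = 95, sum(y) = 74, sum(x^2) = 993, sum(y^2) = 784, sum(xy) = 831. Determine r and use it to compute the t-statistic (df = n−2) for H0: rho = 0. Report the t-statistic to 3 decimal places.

5.649

S_xy = nΣxy − ΣxΣy = 12·831 − 95·74 = 9972 − 7030 = 2942
S_xx = nΣx² − (Σx)² = 12·993 − 95² = 11916 − 9025 = 2891
S_yy = nΣy² − (Σy)² = 12·784 − 74² = 9408 − 5476 = 3932
r = S_xy / √(S_xx·S_yy) = 2942 / √(2891·3932) = 2942 / √11367412 = 2942 / 3371.5593 = 0.8726
t = r·√(n−2)/√(1−r²) = 0.8726·√10 / √(1−0.761431) = 2.759403 / 0.488435 = 5.649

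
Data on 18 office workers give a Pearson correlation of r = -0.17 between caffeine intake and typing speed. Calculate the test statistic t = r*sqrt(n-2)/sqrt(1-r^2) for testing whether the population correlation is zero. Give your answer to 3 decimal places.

-0.690

t = r·√(n−2) / √(1−r²) with r = -0.17, n = 18
  = -0.17·√16 / √(1 − 0.0289)
  = -0.17·4.000000 / 0.985444
  = -0.680000 / 0.985444 = -0.690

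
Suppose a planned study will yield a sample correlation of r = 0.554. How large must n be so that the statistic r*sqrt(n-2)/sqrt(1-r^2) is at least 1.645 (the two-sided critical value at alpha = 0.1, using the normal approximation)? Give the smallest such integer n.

9

r√(n−2)/√(1−r²) ≥ 1.645  ⇔  n−2 ≥ (1.645)²·(1−r²)/r²
(1−r²)/r² = (1−0.306916)/0.306916 = 2.2582
n ≥ 2 + 2.706025·2.2582 = 2 + 6.1107 = 8.1107
⌈8.1107⌉ = 9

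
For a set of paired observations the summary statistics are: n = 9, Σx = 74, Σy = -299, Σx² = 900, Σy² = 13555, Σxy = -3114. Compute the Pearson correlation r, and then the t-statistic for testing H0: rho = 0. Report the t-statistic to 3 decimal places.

-2.192

Numerator: nΣxy − (Σx)(Σy) = 9·(-3114) − (74)(-299) = -5900
Denominator: √[(nΣx²−(Σx)²)(nΣy²−(Σy)²)]
  nΣx²−(Σx)² = 9·900 − 5476 = 2624;  nΣy²−(Σy)² = 9·13555 − 89401 = 32594
  √(2624·32594) = √85526656 = 9248.0623
r = -5900 / 9248.0623 = -0.6380
t = r·√(n−2)/√(1−r²) = -0.6380·√7 / √(1−0.407044) = -1.687989 / 0.770036 = -2.192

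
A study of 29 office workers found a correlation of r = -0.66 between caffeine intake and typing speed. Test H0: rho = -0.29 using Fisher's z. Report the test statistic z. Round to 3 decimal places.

z_r = atanh(-0.66) = -0.792814,  z_0 = atanh(-0.29) = -0.298566
SE = 1/√(n−3) = 1/√26 = 0.196116
z = (z_r − z_0)/SE = (-0.792814 − (-0.298566)) / 0.196116 = -0.494248 / 0.196116 = -2.520

-2.520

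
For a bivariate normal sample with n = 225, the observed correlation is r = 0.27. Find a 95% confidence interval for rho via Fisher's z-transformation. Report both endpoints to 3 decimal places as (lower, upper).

Fisher z: z_r = atanh(r) = ½·ln((1+0.27)/(1−0.27)) = 0.276864
SE(z) = 1/√(n−3) = 1/√222 = 0.067116
95% ⇒ z* = 1.960; margin = 1.960·0.067116 = 0.131547
CI on z-scale: (0.145317, 0.408411)
Back-transform: tanh(0.145317) = 0.144303, tanh(0.408411) = 0.387123

(0.144, 0.387)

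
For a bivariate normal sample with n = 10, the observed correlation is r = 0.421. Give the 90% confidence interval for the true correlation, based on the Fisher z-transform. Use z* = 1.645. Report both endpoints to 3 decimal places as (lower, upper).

z_r = atanh(0.421) = 0.448907;  SE = 1/√(n−3) = 1/√7 = 0.377964
z-limits: 0.448907 ± 1.645·0.377964 = 0.448907 ± 0.621751 = [-0.172844, 1.070658]
ρ-limits: (tanh -0.172844, tanh 1.070658) = (-0.171, 0.790)

(-0.171, 0.790)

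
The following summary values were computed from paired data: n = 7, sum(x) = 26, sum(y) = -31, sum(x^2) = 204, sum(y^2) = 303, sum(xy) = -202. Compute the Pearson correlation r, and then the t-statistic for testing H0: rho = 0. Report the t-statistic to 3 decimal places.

-1.918

S_xy = nΣxy − ΣxΣy = 7·(-202) − 26·(-31) = -1414 − (-806) = -608
S_xx = nΣx² − (Σx)² = 7·204 − 26² = 1428 − 676 = 752
S_yy = nΣy² − (Σy)² = 7·303 − (-31)² = 2121 − 961 = 1160
r = S_xy / √(S_xx·S_yy) = -608 / √(752·1160) = -608 / √872320 = -608 / 933.9807 = -0.6510
t = r·√(n−2)/√(1−r²) = -0.6510·√5 / √(1−0.423801) = -1.455680 / 0.759078 = -1.918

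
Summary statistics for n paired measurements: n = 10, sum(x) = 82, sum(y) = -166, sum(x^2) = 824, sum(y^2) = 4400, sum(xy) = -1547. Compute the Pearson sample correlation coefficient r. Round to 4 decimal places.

-0.3721

Numerator: nΣxy − (Σx)(Σy) = 10·(-1547) − (82)(-166) = -1858
Denominator: √[(nΣx²−(Σx)²)(nΣy²−(Σy)²)]
  nΣx²−(Σx)² = 10·824 − 6724 = 1516;  nΣy²−(Σy)² = 10·4400 − 27556 = 16444
  √(1516·16444) = √24929104 = 4992.9054
r = -1858 / 4992.9054 = -0.3721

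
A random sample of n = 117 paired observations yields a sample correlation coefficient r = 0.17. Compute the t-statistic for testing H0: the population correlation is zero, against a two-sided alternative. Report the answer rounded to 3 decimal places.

t = r·√(n−2) / √(1−r²) with r = 0.17, n = 117
  = 0.17·√115 / √(1 − 0.0289)
  = 0.17·10.723805 / 0.985444
  = 1.823047 / 0.985444 = 1.850

1.850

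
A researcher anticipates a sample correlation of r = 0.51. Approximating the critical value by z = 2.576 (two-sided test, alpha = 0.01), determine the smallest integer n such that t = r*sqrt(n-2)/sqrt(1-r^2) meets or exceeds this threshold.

Need r·√(n−2)/√(1−r²) ≥ 2.576
√(n−2) ≥ 2.576·√(1−0.2601) / 0.51 = 2.576·0.860174 / 0.51 = 4.3447
n−2 ≥ 18.8764  ⇒  n ≥ 20.8764
Smallest integer n = 21

21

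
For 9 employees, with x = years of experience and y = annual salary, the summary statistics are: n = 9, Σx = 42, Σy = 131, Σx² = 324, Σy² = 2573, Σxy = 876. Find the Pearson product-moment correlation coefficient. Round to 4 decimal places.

S_xy = nΣxy − ΣxΣy = 9·876 − 42·131 = 7884 − 5502 = 2382
S_xx = nΣx² − (Σx)² = 9·324 − 42² = 2916 − 1764 = 1152
S_yy = nΣy² − (Σy)² = 9·2573 − 131² = 23157 − 17161 = 5996
r = S_xy / √(S_xx·S_yy) = 2382 / √(1152·5996) = 2382 / √6907392 = 2382 / 2628.1918 = 0.9063

0.9063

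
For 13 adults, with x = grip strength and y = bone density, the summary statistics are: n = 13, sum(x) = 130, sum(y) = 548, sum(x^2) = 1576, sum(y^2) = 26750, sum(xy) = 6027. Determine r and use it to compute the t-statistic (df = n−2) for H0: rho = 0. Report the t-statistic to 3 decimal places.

2.156

S_xy = nΣxy − ΣxΣy = 13·6027 − 130·548 = 78351 − 71240 = 7111
S_xx = nΣx² − (Σx)² = 13·1576 − 130² = 20488 − 16900 = 3588
S_yy = nΣy² − (Σy)² = 13·26750 − 548² = 347750 − 300304 = 47446
r = S_xy / √(S_xx·S_yy) = 7111 / √(3588·47446) = 7111 / √170236248 = 7111 / 13047.4614 = 0.5450
t = r·√(n−2)/√(1−r²) = 0.5450·√11 / √(1−0.297025) = 1.807561 / 0.838436 = 2.156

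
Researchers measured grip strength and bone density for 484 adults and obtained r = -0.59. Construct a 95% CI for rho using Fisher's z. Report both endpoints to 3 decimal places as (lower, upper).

Fisher z: z_r = atanh(r) = ½·ln((1+(-0.59))/(1−(-0.59))) = -0.677666
SE(z) = 1/√(n−3) = 1/√481 = 0.045596
95% ⇒ z* = 1.960; margin = 1.960·0.045596 = 0.089368
CI on z-scale: (-0.767034, -0.588298)
Back-transform: tanh(-0.767034) = -0.645201, tanh(-0.588298) = -0.528670

(-0.645, -0.529)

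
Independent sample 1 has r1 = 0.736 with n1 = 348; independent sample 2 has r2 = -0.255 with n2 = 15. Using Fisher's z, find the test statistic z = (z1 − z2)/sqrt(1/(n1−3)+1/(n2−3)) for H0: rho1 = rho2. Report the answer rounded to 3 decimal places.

4.095

z1 = atanh(0.736) = 0.941695,  z2 = atanh(-0.255) = -0.260753
SE = √(1/(n1−3) + 1/(n2−3)) = √(1/345 + 1/12) = √(0.0028986 + 0.0833333) = √0.0862319 = 0.293653
z = (z1 − z2)/SE = (0.941695 − (-0.260753)) / 0.293653 = 1.202448 / 0.293653 = 4.095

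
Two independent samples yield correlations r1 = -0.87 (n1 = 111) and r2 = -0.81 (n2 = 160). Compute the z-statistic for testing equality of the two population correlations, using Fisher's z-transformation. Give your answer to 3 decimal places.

-1.648

z1 = atanh(-0.87) = -1.333080,  z2 = atanh(-0.81) = -1.127029
SE = √(1/(n1−3) + 1/(n2−3)) = √(1/108 + 1/157) = √(0.0092593 + 0.0063694) = √0.0156287 = 0.125015
z = (z1 − z2)/SE = (-1.333080 − (-1.127029)) / 0.125015 = -0.206051 / 0.125015 = -1.648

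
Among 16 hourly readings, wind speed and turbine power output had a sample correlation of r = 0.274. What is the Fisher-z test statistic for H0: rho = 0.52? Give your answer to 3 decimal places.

-1.064

z_r = atanh(0.274) = 0.281183,  z_0 = atanh(0.52) = 0.576340
SE = 1/√(n−3) = 1/√13 = 0.277350
z = (z_r − z_0)/SE = (0.281183 − 0.576340) / 0.277350 = -0.295157 / 0.277350 = -1.064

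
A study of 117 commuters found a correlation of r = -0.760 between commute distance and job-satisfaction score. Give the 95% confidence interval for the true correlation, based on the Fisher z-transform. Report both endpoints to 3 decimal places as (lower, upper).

z_r = atanh(-0.760) = -0.996215;  SE = 1/√(n−3) = 1/√114 = 0.093659
z-limits: -0.996215 ± 1.960·0.093659 = -0.996215 ± 0.183572 = [-1.179787, -0.812643]
ρ-limits: (tanh -1.179787, tanh -0.812643) = (-0.827, -0.671)

(-0.827, -0.671)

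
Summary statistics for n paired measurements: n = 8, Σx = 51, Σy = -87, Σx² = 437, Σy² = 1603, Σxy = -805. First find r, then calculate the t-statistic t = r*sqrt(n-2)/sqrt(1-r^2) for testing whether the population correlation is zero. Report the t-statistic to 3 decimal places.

S_xy = nΣxy − ΣxΣy = 8·(-805) − 51·(-87) = -6440 − (-4437) = -2003
S_xx = nΣx² − (Σx)² = 8·437 − 51² = 3496 − 2601 = 895
S_yy = nΣy² − (Σy)² = 8·1603 − (-87)² = 12824 − 7569 = 5255
r = S_xy / √(S_xx·S_yy) = -2003 / √(895·5255) = -2003 / √4703225 = -2003 / 2168.6920 = -0.9236
t = r·√(n−2)/√(1−r²) = -0.9236·√6 / √(1−0.853037) = -2.262349 / 0.383358 = -5.901

-5.901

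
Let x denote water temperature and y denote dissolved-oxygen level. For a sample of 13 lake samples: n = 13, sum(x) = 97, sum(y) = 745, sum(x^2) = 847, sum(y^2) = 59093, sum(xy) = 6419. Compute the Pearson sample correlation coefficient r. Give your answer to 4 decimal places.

0.6051

Numerator: nΣxy − (Σx)(Σy) = 13·6419 − (97)(745) = 11182
Denominator: √[(nΣx²−(Σx)²)(nΣy²−(Σy)²)]
  nΣx²−(Σx)² = 13·847 − 9409 = 1602;  nΣy²−(Σy)² = 13·59093 − 555025 = 213184
  √(1602·213184) = √341520768 = 18480.2805
r = 11182 / 18480.2805 = 0.6051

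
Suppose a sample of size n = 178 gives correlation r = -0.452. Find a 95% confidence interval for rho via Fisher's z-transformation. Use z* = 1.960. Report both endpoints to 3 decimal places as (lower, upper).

Fisher z: z_r = atanh(r) = ½·ln((1+(-0.452))/(1−(-0.452))) = -0.487211
SE(z) = 1/√(n−3) = 1/√175 = 0.075593
95% ⇒ z* = 1.960; margin = 1.960·0.075593 = 0.148162
CI on z-scale: (-0.635373, -0.339049)
Back-transform: tanh(-0.635373) = -0.561741, tanh(-0.339049) = -0.326628

(-0.562, -0.327)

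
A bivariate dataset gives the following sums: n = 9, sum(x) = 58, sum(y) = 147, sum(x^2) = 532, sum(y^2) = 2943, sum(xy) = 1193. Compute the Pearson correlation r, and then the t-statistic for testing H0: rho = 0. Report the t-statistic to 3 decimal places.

S_xy = nΣxy − ΣxΣy = 9·1193 − 58·147 = 10737 − 8526 = 2211
S_xx = nΣx² − (Σx)² = 9·532 − 58² = 4788 − 3364 = 1424
S_yy = nΣy² − (Σy)² = 9·2943 − 147² = 26487 − 21609 = 4878
r = S_xy / √(S_xx·S_yy) = 2211 / √(1424·4878) = 2211 / √6946272 = 2211 / 2635.5781 = 0.8389
t = r·√(n−2)/√(1−r²) = 0.8389·√7 / √(1−0.703753) = 2.219521 / 0.544286 = 4.078

4.078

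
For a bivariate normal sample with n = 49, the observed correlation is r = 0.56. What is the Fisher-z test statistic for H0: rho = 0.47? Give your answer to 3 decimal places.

0.833

z_r = atanh(0.56) = 0.632833,  z_0 = atanh(0.47) = 0.510070
SE = 1/√(n−3) = 1/√46 = 0.147442
z = (z_r − z_0)/SE = (0.632833 − 0.510070) / 0.147442 = 0.122763 / 0.147442 = 0.833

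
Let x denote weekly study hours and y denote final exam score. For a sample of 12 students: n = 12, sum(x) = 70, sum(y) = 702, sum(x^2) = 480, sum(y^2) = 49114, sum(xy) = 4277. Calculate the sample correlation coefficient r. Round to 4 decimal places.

0.2397

Numerator: nΣxy − (Σx)(Σy) = 12·4277 − (70)(702) = 2184
Denominator: √[(nΣx²−(Σx)²)(nΣy²−(Σy)²)]
  nΣx²−(Σx)² = 12·480 − 4900 = 860;  nΣy²−(Σy)² = 12·49114 − 492804 = 96564
  √(860·96564) = √83045040 = 9112.9051
r = 2184 / 9112.9051 = 0.2397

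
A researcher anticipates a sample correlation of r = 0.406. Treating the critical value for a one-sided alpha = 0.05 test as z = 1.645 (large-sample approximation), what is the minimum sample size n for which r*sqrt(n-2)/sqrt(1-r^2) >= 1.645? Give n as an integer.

16

r√(n−2)/√(1−r²) ≥ 1.645  ⇔  n−2 ≥ (1.645)²·(1−r²)/r²
(1−r²)/r² = (1−0.164836)/0.164836 = 5.0666
n ≥ 2 + 2.706025·5.0666 = 2 + 13.7103 = 15.7103
⌈15.7103⌉ = 16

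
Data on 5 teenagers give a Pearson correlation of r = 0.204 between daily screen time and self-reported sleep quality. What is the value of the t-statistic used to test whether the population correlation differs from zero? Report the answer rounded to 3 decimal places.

1 − r² = 1 − 0.041616 = 0.958384;  √(1−r²) = 0.978971
√(n−2) = √3 = 1.732051
t = r·√(n−2)/√(1−r²) = 0.204 · 1.732051 / 0.978971 = 0.361

0.361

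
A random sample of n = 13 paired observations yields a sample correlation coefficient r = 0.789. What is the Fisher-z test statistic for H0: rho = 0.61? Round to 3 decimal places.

1.138

Fisher z: atanh(0.789) = 1.068777, atanh(0.61) = 0.708921
z = (z_r − z_0)·√(n−3) = (1.068777 − 0.708921)·√10 = 0.359856 · 3.162278 = 1.138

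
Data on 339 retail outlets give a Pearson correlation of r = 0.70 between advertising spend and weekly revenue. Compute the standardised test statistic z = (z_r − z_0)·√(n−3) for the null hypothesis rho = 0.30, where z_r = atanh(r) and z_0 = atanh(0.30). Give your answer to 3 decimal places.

10.224

Fisher z: atanh(0.70) = 0.867301, atanh(0.30) = 0.309520
z = (z_r − z_0)·√(n−3) = (0.867301 − 0.309520)·√336 = 0.557781 · 18.330303 = 10.224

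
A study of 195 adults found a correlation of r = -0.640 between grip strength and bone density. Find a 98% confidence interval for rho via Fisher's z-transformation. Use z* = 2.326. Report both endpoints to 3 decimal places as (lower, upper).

Fisher z: z_r = atanh(r) = ½·ln((1+(-0.640))/(1−(-0.640))) = -0.758174
SE(z) = 1/√(n−3) = 1/√192 = 0.072169
98% ⇒ z* = 2.326; margin = 2.326·0.072169 = 0.167865
CI on z-scale: (-0.926039, -0.590309)
Back-transform: tanh(-0.926039) = -0.728742, tanh(-0.590309) = -0.530118

(-0.729, -0.530)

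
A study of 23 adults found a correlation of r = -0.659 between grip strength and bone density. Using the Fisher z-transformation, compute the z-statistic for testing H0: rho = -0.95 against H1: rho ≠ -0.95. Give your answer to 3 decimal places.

z_r = atanh(-0.659) = -0.791044,  z_0 = atanh(-0.95) = -1.831781
SE = 1/√(n−3) = 1/√20 = 0.223607
z = (z_r − z_0)/SE = (-0.791044 − (-1.831781)) / 0.223607 = 1.040737 / 0.223607 = 4.654

4.654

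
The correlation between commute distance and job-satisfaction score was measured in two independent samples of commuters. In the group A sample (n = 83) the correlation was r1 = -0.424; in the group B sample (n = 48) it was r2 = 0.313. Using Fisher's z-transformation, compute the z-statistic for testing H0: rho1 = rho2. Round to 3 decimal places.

z1 = atanh(-0.424) = -0.452559,  z2 = atanh(0.313) = 0.323868
SE = √(1/(n1−3) + 1/(n2−3)) = √(1/80 + 1/45) = √(0.0125000 + 0.0222222) = √0.0347222 = 0.186339
z = (z1 − z2)/SE = (-0.452559 − 0.323868) / 0.186339 = -0.776427 / 0.186339 = -4.167

-4.167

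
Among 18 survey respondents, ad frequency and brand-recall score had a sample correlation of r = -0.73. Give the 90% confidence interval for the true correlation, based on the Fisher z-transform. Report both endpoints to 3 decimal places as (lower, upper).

(-0.875, -0.465)

Fisher z: z_r = atanh(r) = ½·ln((1+(-0.73))/(1−(-0.73))) = -0.928727
SE(z) = 1/√(n−3) = 1/√15 = 0.258199
90% ⇒ z* = 1.645; margin = 1.645·0.258199 = 0.424737
CI on z-scale: (-1.353464, -0.503990)
Back-transform: tanh(-1.353464) = -0.874868, tanh(-0.503990) = -0.465249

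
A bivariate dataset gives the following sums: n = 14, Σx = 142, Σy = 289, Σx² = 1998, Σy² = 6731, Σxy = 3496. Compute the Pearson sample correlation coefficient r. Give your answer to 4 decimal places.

0.8644

Numerator: nΣxy − (Σx)(Σy) = 14·3496 − (142)(289) = 7906
Denominator: √[(nΣx²−(Σx)²)(nΣy²−(Σy)²)]
  nΣx²−(Σx)² = 14·1998 − 20164 = 7808;  nΣy²−(Σy)² = 14·6731 − 83521 = 10713
  √(7808·10713) = √83647104 = 9145.8791
r = 7906 / 9145.8791 = 0.8644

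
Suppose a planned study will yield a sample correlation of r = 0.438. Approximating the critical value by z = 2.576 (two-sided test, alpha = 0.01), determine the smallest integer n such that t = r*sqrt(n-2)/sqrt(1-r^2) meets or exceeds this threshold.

30

Need r·√(n−2)/√(1−r²) ≥ 2.576
√(n−2) ≥ 2.576·√(1−0.191844) / 0.438 = 2.576·0.898975 / 0.438 = 5.2871
n−2 ≥ 27.9534  ⇒  n ≥ 29.9534
Smallest integer n = 30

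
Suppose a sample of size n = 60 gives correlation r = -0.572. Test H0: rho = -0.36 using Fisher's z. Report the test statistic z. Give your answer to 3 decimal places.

z_r = atanh(-0.572) = -0.650490,  z_0 = atanh(-0.36) = -0.376886
SE = 1/√(n−3) = 1/√57 = 0.132453
z = (z_r − z_0)/SE = (-0.650490 − (-0.376886)) / 0.132453 = -0.273604 / 0.132453 = -2.066

-2.066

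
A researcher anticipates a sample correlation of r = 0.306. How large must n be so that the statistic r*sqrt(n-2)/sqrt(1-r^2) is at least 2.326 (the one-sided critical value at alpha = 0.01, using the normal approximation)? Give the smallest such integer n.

r√(n−2)/√(1−r²) ≥ 2.326  ⇔  n−2 ≥ (2.326)²·(1−r²)/r²
(1−r²)/r² = (1−0.093636)/0.093636 = 9.6797
n ≥ 2 + 5.410276·9.6797 = 2 + 52.3698 = 54.3698
⌈54.3698⌉ = 55

55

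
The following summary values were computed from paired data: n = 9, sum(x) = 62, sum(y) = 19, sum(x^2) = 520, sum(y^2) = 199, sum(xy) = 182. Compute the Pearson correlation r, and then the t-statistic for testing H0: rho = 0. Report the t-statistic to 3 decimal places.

1.227

Numerator: nΣxy − (Σx)(Σy) = 9·182 − (62)(19) = 460
Denominator: √[(nΣx²−(Σx)²)(nΣy²−(Σy)²)]
  nΣx²−(Σx)² = 9·520 − 3844 = 836;  nΣy²−(Σy)² = 9·199 − 361 = 1430
  √(836·1430) = √1195480 = 1093.3801
r = 460 / 1093.3801 = 0.4207
t = r·√(n−2)/√(1−r²) = 0.4207·√7 / √(1−0.176988) = 1.113068 / 0.907200 = 1.227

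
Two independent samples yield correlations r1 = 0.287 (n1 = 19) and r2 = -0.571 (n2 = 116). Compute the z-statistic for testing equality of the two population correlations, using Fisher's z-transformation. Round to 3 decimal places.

z1 = atanh(0.287) = 0.295294,  z2 = atanh(-0.571) = -0.649005
SE = √(1/(n1−3) + 1/(n2−3)) = √(1/16 + 1/113) = √(0.0625000 + 0.0088496) = √0.0713496 = 0.267113
z = (z1 − z2)/SE = (0.295294 − (-0.649005)) / 0.267113 = 0.944299 / 0.267113 = 3.535

3.535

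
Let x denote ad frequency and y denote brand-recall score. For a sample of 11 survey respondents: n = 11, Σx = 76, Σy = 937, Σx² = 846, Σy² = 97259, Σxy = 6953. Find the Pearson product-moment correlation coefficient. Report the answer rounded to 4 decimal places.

0.2025

S_xy = nΣxy − ΣxΣy = 11·6953 − 76·937 = 76483 − 71212 = 5271
S_xx = nΣx² − (Σx)² = 11·846 − 76² = 9306 − 5776 = 3530
S_yy = nΣy² − (Σy)² = 11·97259 − 937² = 1069849 − 877969 = 191880
r = S_xy / √(S_xx·S_yy) = 5271 / √(3530·191880) = 5271 / √677336400 = 5271 / 26025.6873 = 0.2025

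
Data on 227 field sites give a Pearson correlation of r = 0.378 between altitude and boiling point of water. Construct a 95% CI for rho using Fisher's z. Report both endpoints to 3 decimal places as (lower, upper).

z_r = atanh(0.378) = 0.397724;  SE = 1/√(n−3) = 1/√224 = 0.066815
z-limits: 0.397724 ± 1.960·0.066815 = 0.397724 ± 0.130957 = [0.266767, 0.528681]
ρ-limits: (tanh 0.266767, tanh 0.528681) = (0.261, 0.484)

(0.261, 0.484)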